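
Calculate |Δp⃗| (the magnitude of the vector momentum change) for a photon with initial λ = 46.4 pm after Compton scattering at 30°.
7.3670e-24 kg·m/s

Photon momentum magnitude is p = h/λ.

Initial momentum:
p₀ = h/λ = 6.6261e-34/4.6400e-11 = 1.4280e-23 kg·m/s

After scattering:
λ' = λ + Δλ = 46.4 + 0.3251 = 46.7251 pm
p' = h/λ' = 6.6261e-34/4.6725e-11 = 1.4181e-23 kg·m/s

Momentum is a vector; the scattered photon's direction makes angle θ = 30° with the incident direction. The magnitude of the vector change Δp⃗ = p⃗₀ − p⃗' is found from the law of cosines:
|Δp⃗|² = p₀² + p'² − 2p₀p'cos θ
|Δp⃗|² = (1.4280e-23)² + (1.4181e-23)² − 2·1.4280e-23·1.4181e-23·cos(30°)
|Δp⃗| = 7.3670e-24 kg·m/s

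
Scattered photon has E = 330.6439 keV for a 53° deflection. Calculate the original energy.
445.3999 keV

Convert final energy to wavelength (hc ≈ 1239.842 keV·pm):
λ' = hc/E' = 1239.842 / 330.6439 = 3.7498 pm

Calculate the Compton shift:
Δλ = λ_C(1 - cos(53°))
Δλ = 2.4263 × (1 - cos(53°))
Δλ = 0.9661 pm

Initial wavelength:
λ = λ' - Δλ = 3.7498 - 0.9661 = 2.7837 pm

Initial energy:
E = hc/λ = 1239.842 / 2.7837 = 445.3999 keV

(Intermediate values are shown rounded; full precision is carried through to the final answer.)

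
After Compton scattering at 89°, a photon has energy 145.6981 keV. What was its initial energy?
202.4001 keV

Convert final energy to wavelength (hc ≈ 1239.842 keV·pm):
λ' = hc/E' = 1239.842 / 145.6981 = 8.5097 pm

Calculate the Compton shift:
Δλ = λ_C(1 - cos(89°))
Δλ = 2.4263 × (1 - cos(89°))
Δλ = 2.3840 pm

Initial wavelength:
λ = λ' - Δλ = 8.5097 - 2.3840 = 6.1257 pm

Initial energy:
E = hc/λ = 1239.842 / 6.1257 = 202.4001 keV

(Intermediate values are shown rounded; full precision is carried through to the final answer.)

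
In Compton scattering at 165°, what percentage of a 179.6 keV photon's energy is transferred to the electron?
0.4086 (or 40.86%)

Calculate initial and final photon energies:

Initial: E₀ = 179.6 keV → λ₀ = 6.9034 pm
Compton shift: Δλ = 4.7699 pm
Final wavelength: λ' = 11.6733 pm
Final energy: E' = 106.2118 keV

Fractional energy loss:
(E₀ - E')/E₀ = (179.6000 - 106.2118)/179.6000
= 73.3882/179.6000
= 0.4086
= 40.86%

(Intermediate values are shown rounded; full precision is carried through to the final answer.)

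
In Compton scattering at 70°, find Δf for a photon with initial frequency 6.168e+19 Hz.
1.525e+19 Hz (decrease)

Convert frequency to wavelength (c = 299792458 m/s):
λ₀ = c/f₀ = 299792458/6.168e+19 = 4.8604484e-12 m = 4.8604 pm

Calculate Compton shift:
Δλ = λ_C(1 - cos(70°)) = 1.5965 pm

Final wavelength:
λ' = λ₀ + Δλ = 4.8604 + 1.5965 = 6.4569 pm

Final frequency:
f' = c/λ' = 299792458/6.4569117e-12 = 4.6429698e+19 Hz

Frequency shift (decrease):
Δf = f₀ - f' = 6.168e+19 - 4.6429698e+19 = 1.525e+19 Hz

(Intermediate values are shown rounded; full precision is carried through to the final answer.)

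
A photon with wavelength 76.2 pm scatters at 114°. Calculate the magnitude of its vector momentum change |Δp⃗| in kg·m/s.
1.4274e-23 kg·m/s

Photon momentum magnitude is p = h/λ.

Initial momentum:
p₀ = h/λ = 6.6261e-34/7.6200e-11 = 8.6956e-24 kg·m/s

After scattering:
λ' = λ + Δλ = 76.2 + 3.4132 = 79.6132 pm
p' = h/λ' = 6.6261e-34/7.9613e-11 = 8.3228e-24 kg·m/s

Momentum is a vector; the scattered photon's direction makes angle θ = 114° with the incident direction. The magnitude of the vector change Δp⃗ = p⃗₀ − p⃗' is found from the law of cosines:
|Δp⃗|² = p₀² + p'² − 2p₀p'cos θ
|Δp⃗|² = (8.6956e-24)² + (8.3228e-24)² − 2·8.6956e-24·8.3228e-24·cos(114°)
|Δp⃗| = 1.4274e-23 kg·m/s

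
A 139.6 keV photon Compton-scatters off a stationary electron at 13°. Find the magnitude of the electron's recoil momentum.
1.6840e-23 kg·m/s

The electron is initially at rest, so by conservation of momentum:
p⃗_e = p⃗₀ − p⃗'  (incident photon momentum minus scattered photon momentum)

Photon momentum magnitudes (p = h/λ = E/c):
λ₀ = hc/E₀ = 8.8814 pm → p₀ = h/λ₀ = 7.4606e-23 kg·m/s
Δλ = λ_C(1 − cos 13°) = 0.0622 pm
λ' = 8.9436 pm → p' = h/λ' = 7.4087e-23 kg·m/s

The scattered photon makes angle θ = 13° with the incident direction, so by the law of cosines:
|p⃗_e|² = p₀² + p'² − 2p₀p'cos θ
|p⃗_e|² = (7.4606e-23)² + (7.4087e-23)² − 2·7.4606e-23·7.4087e-23·cos(13°)
|p⃗_e| = 1.6840e-23 kg·m/s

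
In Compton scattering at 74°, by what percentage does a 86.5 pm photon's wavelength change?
2.0318%

Calculate the Compton shift:
Δλ = λ_C(1 - cos(74°))
Δλ = 2.4263 × (1 - cos(74°))
Δλ = 2.4263 × 0.7244
Δλ = 1.7575 pm

Percentage change:
(Δλ/λ₀) × 100 = (1.7575/86.5) × 100
= 2.0318%

(Intermediate values are shown rounded; full precision is carried through to the final answer.)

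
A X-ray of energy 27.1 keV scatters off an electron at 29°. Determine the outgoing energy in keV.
26.9210 keV

First convert energy to wavelength:
λ = hc/E, with hc ≈ 1239.842 keV·pm (i.e. 1239.842 eV·nm)

For E = 27.1 keV = 27100 eV:
λ = 1239.842 keV·pm / 27.1 keV
λ = 45.7506 pm

Calculate the Compton shift:
Δλ = λ_C(1 - cos(29°)) = 2.4263 × 0.1254
Δλ = 0.3042 pm

Final wavelength:
λ' = 45.7506 + 0.3042 = 46.0548 pm

Final energy:
E' = hc/λ' = 1239.842 / 46.0548 = 26.9210 keV

(Intermediate values are shown rounded; full precision is carried through to the final answer.)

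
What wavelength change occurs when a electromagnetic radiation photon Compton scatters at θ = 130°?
3.9859 pm

Using the Compton scattering formula:
Δλ = λ_C(1 - cos θ)

where λ_C = h/(m_e·c) ≈ 2.4263 pm is the Compton wavelength of an electron.

For θ = 130°:
cos(130°) = -0.6428
1 - cos(130°) = 1.6428

Δλ = 2.4263 × 1.6428
Δλ = 3.9859 pm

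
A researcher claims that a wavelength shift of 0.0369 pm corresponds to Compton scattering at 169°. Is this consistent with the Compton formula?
No, inconsistent

Calculate the expected shift for θ = 169°:

Δλ_expected = λ_C(1 - cos(169°))
Δλ_expected = 2.4263 × (1 - cos(169°))
Δλ_expected = 2.4263 × 1.9816
Δλ_expected = 4.8080 pm

Given shift: 0.0369 pm
Expected shift: 4.8080 pm
Difference: 4.7712 pm

The values do not match. The given shift corresponds to θ ≈ 10.0°, not 169°.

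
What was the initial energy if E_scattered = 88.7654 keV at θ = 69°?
99.9000 keV

Convert final energy to wavelength (hc ≈ 1239.842 keV·pm):
λ' = hc/E' = 1239.842 / 88.7654 = 13.9676 pm

Calculate the Compton shift:
Δλ = λ_C(1 - cos(69°))
Δλ = 2.4263 × (1 - cos(69°))
Δλ = 1.5568 pm

Initial wavelength:
λ = λ' - Δλ = 13.9676 - 1.5568 = 12.4108 pm

Initial energy:
E = hc/λ = 1239.842 / 12.4108 = 99.9000 keV

(Intermediate values are shown rounded; full precision is carried through to the final answer.)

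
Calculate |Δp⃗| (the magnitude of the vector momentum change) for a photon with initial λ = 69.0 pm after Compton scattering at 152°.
1.8057e-23 kg·m/s

Photon momentum magnitude is p = h/λ.

Initial momentum:
p₀ = h/λ = 6.6261e-34/6.9000e-11 = 9.6030e-24 kg·m/s

After scattering:
λ' = λ + Δλ = 69.0 + 4.5686 = 73.5686 pm
p' = h/λ' = 6.6261e-34/7.3569e-11 = 9.0067e-24 kg·m/s

Momentum is a vector; the scattered photon's direction makes angle θ = 152° with the incident direction. The magnitude of the vector change Δp⃗ = p⃗₀ − p⃗' is found from the law of cosines:
|Δp⃗|² = p₀² + p'² − 2p₀p'cos θ
|Δp⃗|² = (9.6030e-24)² + (9.0067e-24)² − 2·9.6030e-24·9.0067e-24·cos(152°)
|Δp⃗| = 1.8057e-23 kg·m/s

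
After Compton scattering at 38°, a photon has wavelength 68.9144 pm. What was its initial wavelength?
68.4000 pm

From λ' = λ + Δλ, we have λ = λ' - Δλ

First calculate the Compton shift:
Δλ = λ_C(1 - cos θ)
Δλ = 2.4263 × (1 - cos(38°))
Δλ = 2.4263 × 0.2120
Δλ = 0.5144 pm

Initial wavelength:
λ = λ' - Δλ
λ = 68.9144 - 0.5144
λ = 68.4000 pm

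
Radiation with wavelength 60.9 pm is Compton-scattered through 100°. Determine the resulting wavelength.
63.7476 pm

Using the Compton scattering formula:
λ' = λ + Δλ = λ + λ_C(1 - cos θ)

Given:
- Initial wavelength λ = 60.9 pm
- Scattering angle θ = 100°
- Compton wavelength λ_C ≈ 2.4263 pm

Calculate the shift:
Δλ = 2.4263 × (1 - cos(100°))
Δλ = 2.4263 × 1.1736
Δλ = 2.8476 pm

Final wavelength:
λ' = 60.9 + 2.8476 = 63.7476 pm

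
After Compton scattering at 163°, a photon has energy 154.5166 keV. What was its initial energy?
378.3002 keV

Convert final energy to wavelength (hc ≈ 1239.842 keV·pm):
λ' = hc/E' = 1239.842 / 154.5166 = 8.0240 pm

Calculate the Compton shift:
Δλ = λ_C(1 - cos(163°))
Δλ = 2.4263 × (1 - cos(163°))
Δλ = 4.7466 pm

Initial wavelength:
λ = λ' - Δλ = 8.0240 - 4.7466 = 3.2774 pm

Initial energy:
E = hc/λ = 1239.842 / 3.2774 = 378.3002 keV

(Intermediate values are shown rounded; full precision is carried through to the final answer.)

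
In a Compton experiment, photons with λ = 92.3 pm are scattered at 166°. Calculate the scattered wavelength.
97.0805 pm

Using the Compton scattering formula:
λ' = λ + Δλ = λ + λ_C(1 - cos θ)

Given:
- Initial wavelength λ = 92.3 pm
- Scattering angle θ = 166°
- Compton wavelength λ_C ≈ 2.4263 pm

Calculate the shift:
Δλ = 2.4263 × (1 - cos(166°))
Δλ = 2.4263 × 1.9703
Δλ = 4.7805 pm

Final wavelength:
λ' = 92.3 + 4.7805 = 97.0805 pm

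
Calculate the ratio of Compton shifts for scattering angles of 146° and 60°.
146° produces the larger shift by a factor of 3.658

Calculate both shifts using Δλ = λ_C(1 - cos θ):

For θ₁ = 60°:
Δλ₁ = 2.4263 × (1 - cos(60°))
Δλ₁ = 2.4263 × 0.5000
Δλ₁ = 1.2132 pm

For θ₂ = 146°:
Δλ₂ = 2.4263 × (1 - cos(146°))
Δλ₂ = 2.4263 × 1.8290
Δλ₂ = 4.4378 pm

The 146° angle produces the larger shift.
Ratio: 4.4378/1.2132 = 3.658

(Intermediate values are shown rounded; full precision is carried through to the final answer.)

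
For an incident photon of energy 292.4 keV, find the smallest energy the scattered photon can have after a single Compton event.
136.3536 keV (at θ = 180°)

The scattered photon has minimum energy when its wavelength is maximum, i.e., when the Compton shift Δλ = λ_C(1 − cos θ) is maximum. This occurs at θ = 180° (backscattering), giving Δλ_max = 2λ_C = 4.8526 pm.

Initial wavelength: λ₀ = hc/E₀ = 4.2402 pm
Maximum final wavelength: λ'_max = λ₀ + 2λ_C = 4.2402 + 4.8526 = 9.0928 pm
Minimum final energy: E'_min = hc/λ'_max = 136.3536 keV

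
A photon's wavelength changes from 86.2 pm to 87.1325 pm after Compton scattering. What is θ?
52.00°

First find the wavelength shift:
Δλ = λ' - λ = 87.1325 - 86.2 = 0.9325 pm

Using Δλ = λ_C(1 - cos θ), with λ_C = h/(m_e·c) ≈ 2.42631024 pm:
cos θ = 1 - Δλ/λ_C
cos θ = 1 - 0.9325/2.42631024
cos θ = 0.615672

θ = arccos(0.615672)
θ = 52.00°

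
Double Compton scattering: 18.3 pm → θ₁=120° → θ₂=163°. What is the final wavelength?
26.6861 pm

Apply Compton shift twice:

First scattering at θ₁ = 120°:
Δλ₁ = λ_C(1 - cos(120°))
Δλ₁ = 2.4263 × 1.5000
Δλ₁ = 3.6395 pm

After first scattering:
λ₁ = 18.3 + 3.6395 = 21.9395 pm

Second scattering at θ₂ = 163°:
Δλ₂ = λ_C(1 - cos(163°))
Δλ₂ = 2.4263 × 1.9563
Δλ₂ = 4.7466 pm

Final wavelength:
λ₂ = 21.9395 + 4.7466 = 26.6861 pm

Total shift: Δλ_total = 3.6395 + 4.7466 = 8.3861 pm

(Intermediate values are shown rounded; full precision is carried through to the final answer.)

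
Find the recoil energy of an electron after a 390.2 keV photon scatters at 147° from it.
227.8881 keV

By energy conservation: K_e = E_initial - E_final

First find the scattered photon energy:
Initial wavelength: λ = hc/E = 3.1775 pm
Compton shift: Δλ = λ_C(1 - cos(147°)) = 4.4612 pm
Final wavelength: λ' = 3.1775 + 4.4612 = 7.6386 pm
Final photon energy: E' = hc/λ' = 162.3119 keV

Electron kinetic energy:
K_e = E - E' = 390.2000 - 162.3119 = 227.8881 keV

(Intermediate values are shown rounded; full precision is carried through to the final answer.)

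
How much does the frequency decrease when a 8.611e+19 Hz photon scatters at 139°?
4.737e+19 Hz (decrease)

Convert frequency to wavelength (c = 299792458 m/s):
λ₀ = c/f₀ = 299792458/8.611e+19 = 3.4815057e-12 m = 3.4815 pm

Calculate Compton shift:
Δλ = λ_C(1 - cos(139°)) = 4.2575 pm

Final wavelength:
λ' = λ₀ + Δλ = 3.4815 + 4.2575 = 7.7390 pm

Final frequency:
f' = c/λ' = 299792458/7.7389755e-12 = 3.8738003e+19 Hz

Frequency shift (decrease):
Δf = f₀ - f' = 8.611e+19 - 3.8738003e+19 = 4.737e+19 Hz

(Intermediate values are shown rounded; full precision is carried through to the final answer.)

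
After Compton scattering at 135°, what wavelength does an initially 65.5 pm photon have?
69.6420 pm

Using the Compton formula: λ' = λ + λ_C(1 − cos θ)

For θ = 135°, cos θ = -√2/2 (exact) ≈ -0.7071, so:
1 − cos 135° = 1 − (-√2/2) ≈ 1.7071

Δλ = λ_C × 1.7071 = 2.4263 × 1.7071 = 4.1420 pm

λ' = 65.5 + 4.1420 = 69.6420 pm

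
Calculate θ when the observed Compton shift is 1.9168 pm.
77.88°

From the Compton formula Δλ = λ_C(1 - cos θ), we can solve for θ:

cos θ = 1 - Δλ/λ_C

Given:
- Δλ = 1.9168 pm
- λ_C = h/(m_e·c) ≈ 2.42631024 pm

cos θ = 1 - 1.9168/2.42631024
cos θ = 1 - 0.790006
cos θ = 0.209994

θ = arccos(0.209994)
θ = 77.88°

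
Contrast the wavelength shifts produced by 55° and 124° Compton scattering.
124° produces the larger shift by a factor of 3.656

Calculate both shifts using Δλ = λ_C(1 - cos θ):

For θ₁ = 55°:
Δλ₁ = 2.4263 × (1 - cos(55°))
Δλ₁ = 2.4263 × 0.4264
Δλ₁ = 1.0346 pm

For θ₂ = 124°:
Δλ₂ = 2.4263 × (1 - cos(124°))
Δλ₂ = 2.4263 × 1.5592
Δλ₂ = 3.7831 pm

The 124° angle produces the larger shift.
Ratio: 3.7831/1.0346 = 3.656

(Intermediate values are shown rounded; full precision is carried through to the final answer.)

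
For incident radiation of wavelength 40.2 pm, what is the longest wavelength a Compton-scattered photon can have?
45.0526 pm (at θ = 180°)

The Compton shift is Δλ = λ_C(1 − cos θ).

Since cos θ ranges from −1 to 1, the factor (1 − cos θ) ranges from 0 to 2; the maximum shift occurs at θ = 180° (backscattering):
Δλ_max = 2λ_C = 2 × 2.4263 pm = 4.8526 pm

Maximum scattered wavelength:
λ'_max = λ₀ + Δλ_max = 40.2 + 4.8526 = 45.0526 pm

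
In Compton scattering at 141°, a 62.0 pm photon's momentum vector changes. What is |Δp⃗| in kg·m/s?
1.9495e-23 kg·m/s

Photon momentum magnitude is p = h/λ.

Initial momentum:
p₀ = h/λ = 6.6261e-34/6.2000e-11 = 1.0687e-23 kg·m/s

After scattering:
λ' = λ + Δλ = 62.0 + 4.3119 = 66.3119 pm
p' = h/λ' = 6.6261e-34/6.6312e-11 = 9.9923e-24 kg·m/s

Momentum is a vector; the scattered photon's direction makes angle θ = 141° with the incident direction. The magnitude of the vector change Δp⃗ = p⃗₀ − p⃗' is found from the law of cosines:
|Δp⃗|² = p₀² + p'² − 2p₀p'cos θ
|Δp⃗|² = (1.0687e-23)² + (9.9923e-24)² − 2·1.0687e-23·9.9923e-24·cos(141°)
|Δp⃗| = 1.9495e-23 kg·m/s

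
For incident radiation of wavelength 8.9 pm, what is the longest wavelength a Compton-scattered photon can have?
13.7526 pm (at θ = 180°)

The Compton shift is Δλ = λ_C(1 − cos θ).

Since cos θ ranges from −1 to 1, the factor (1 − cos θ) ranges from 0 to 2; the maximum shift occurs at θ = 180° (backscattering):
Δλ_max = 2λ_C = 2 × 2.4263 pm = 4.8526 pm

Maximum scattered wavelength:
λ'_max = λ₀ + Δλ_max = 8.9 + 4.8526 = 13.7526 pm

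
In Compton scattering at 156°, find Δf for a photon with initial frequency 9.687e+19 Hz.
5.813e+19 Hz (decrease)

Convert frequency to wavelength (c = 299792458 m/s):
λ₀ = c/f₀ = 299792458/9.687e+19 = 3.0947916e-12 m = 3.0948 pm

Calculate Compton shift:
Δλ = λ_C(1 - cos(156°)) = 4.6429 pm

Final wavelength:
λ' = λ₀ + Δλ = 3.0948 + 4.6429 = 7.7376 pm

Final frequency:
f' = c/λ' = 299792458/7.7376465e-12 = 3.8744657e+19 Hz

Frequency shift (decrease):
Δf = f₀ - f' = 9.687e+19 - 3.8744657e+19 = 5.813e+19 Hz

(Intermediate values are shown rounded; full precision is carried through to the final answer.)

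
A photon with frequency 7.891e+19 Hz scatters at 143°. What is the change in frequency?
4.219e+19 Hz (decrease)

Convert frequency to wavelength (c = 299792458 m/s):
λ₀ = c/f₀ = 299792458/7.891e+19 = 3.7991694e-12 m = 3.7992 pm

Calculate Compton shift:
Δλ = λ_C(1 - cos(143°)) = 4.3640 pm

Final wavelength:
λ' = λ₀ + Δλ = 3.7992 + 4.3640 = 8.1632 pm

Final frequency:
f' = c/λ' = 299792458/8.1632172e-12 = 3.6724793e+19 Hz

Frequency shift (decrease):
Δf = f₀ - f' = 7.891e+19 - 3.6724793e+19 = 4.219e+19 Hz

(Intermediate values are shown rounded; full precision is carried through to the final answer.)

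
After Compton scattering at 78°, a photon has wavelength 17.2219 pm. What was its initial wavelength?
15.3000 pm

From λ' = λ + Δλ, we have λ = λ' - Δλ

First calculate the Compton shift:
Δλ = λ_C(1 - cos θ)
Δλ = 2.4263 × (1 - cos(78°))
Δλ = 2.4263 × 0.7921
Δλ = 1.9219 pm

Initial wavelength:
λ = λ' - Δλ
λ = 17.2219 - 1.9219
λ = 15.3000 pm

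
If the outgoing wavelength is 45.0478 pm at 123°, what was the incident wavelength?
41.3000 pm

From λ' = λ + Δλ, we have λ = λ' - Δλ

First calculate the Compton shift:
Δλ = λ_C(1 - cos θ)
Δλ = 2.4263 × (1 - cos(123°))
Δλ = 2.4263 × 1.5446
Δλ = 3.7478 pm

Initial wavelength:
λ = λ' - Δλ
λ = 45.0478 - 3.7478
λ = 41.3000 pm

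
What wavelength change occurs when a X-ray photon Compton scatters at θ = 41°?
0.5952 pm

Using the Compton scattering formula:
Δλ = λ_C(1 - cos θ)

where λ_C = h/(m_e·c) ≈ 2.4263 pm is the Compton wavelength of an electron.

For θ = 41°:
cos(41°) = 0.7547
1 - cos(41°) = 0.2453

Δλ = 2.4263 × 0.2453
Δλ = 0.5952 pm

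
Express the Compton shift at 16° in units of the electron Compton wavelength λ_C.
0.0387 λ_C

The Compton shift formula is:
Δλ = λ_C(1 - cos θ)

Dividing both sides by λ_C:
Δλ/λ_C = 1 - cos θ

For θ = 16°:
Δλ/λ_C = 1 - cos(16°)
Δλ/λ_C = 1 - 0.9613
Δλ/λ_C = 0.0387

This means the shift is 0.0387 × λ_C = 0.0940 pm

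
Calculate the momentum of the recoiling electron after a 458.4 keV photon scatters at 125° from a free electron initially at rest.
3.1446e-22 kg·m/s

The electron is initially at rest, so by conservation of momentum:
p⃗_e = p⃗₀ − p⃗'  (incident photon momentum minus scattered photon momentum)

Photon momentum magnitudes (p = h/λ = E/c):
λ₀ = hc/E₀ = 2.7047 pm → p₀ = h/λ₀ = 2.4498e-22 kg·m/s
Δλ = λ_C(1 − cos 125°) = 3.8180 pm
λ' = 6.5227 pm → p' = h/λ' = 1.0158e-22 kg·m/s

The scattered photon makes angle θ = 125° with the incident direction, so by the law of cosines:
|p⃗_e|² = p₀² + p'² − 2p₀p'cos θ
|p⃗_e|² = (2.4498e-22)² + (1.0158e-22)² − 2·2.4498e-22·1.0158e-22·cos(125°)
|p⃗_e| = 3.1446e-22 kg·m/s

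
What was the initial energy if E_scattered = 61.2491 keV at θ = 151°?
79.0000 keV

Convert final energy to wavelength (hc ≈ 1239.842 keV·pm):
λ' = hc/E' = 1239.842 / 61.2491 = 20.2426 pm

Calculate the Compton shift:
Δλ = λ_C(1 - cos(151°))
Δλ = 2.4263 × (1 - cos(151°))
Δλ = 4.5484 pm

Initial wavelength:
λ = λ' - Δλ = 20.2426 - 4.5484 = 15.6942 pm

Initial energy:
E = hc/λ = 1239.842 / 15.6942 = 79.0000 keV

(Intermediate values are shown rounded; full precision is carried through to the final answer.)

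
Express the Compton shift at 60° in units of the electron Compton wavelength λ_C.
0.5000 λ_C

The Compton shift formula is:
Δλ = λ_C(1 - cos θ)

Dividing both sides by λ_C:
Δλ/λ_C = 1 - cos θ

For θ = 60°:
Δλ/λ_C = 1 - cos(60°)
Δλ/λ_C = 1 - 0.5000
Δλ/λ_C = 0.5000

This means the shift is 0.5000 × λ_C = 1.2132 pm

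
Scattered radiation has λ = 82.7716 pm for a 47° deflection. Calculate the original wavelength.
82.0000 pm

From λ' = λ + Δλ, we have λ = λ' - Δλ

First calculate the Compton shift:
Δλ = λ_C(1 - cos θ)
Δλ = 2.4263 × (1 - cos(47°))
Δλ = 2.4263 × 0.3180
Δλ = 0.7716 pm

Initial wavelength:
λ = λ' - Δλ
λ = 82.7716 - 0.7716
λ = 82.0000 pm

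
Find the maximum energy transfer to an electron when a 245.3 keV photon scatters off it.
120.1521 keV

Maximum energy transfer occurs at θ = 180° (backscattering).

Initial photon: E₀ = 245.3 keV → λ₀ = 5.0544 pm

Maximum Compton shift (at 180°):
Δλ_max = 2λ_C = 2 × 2.4263 = 4.8526 pm

Final wavelength:
λ' = 5.0544 + 4.8526 = 9.9070 pm

Minimum photon energy (maximum energy to electron):
E'_min = hc/λ' = 125.1479 keV

Maximum electron kinetic energy:
K_max = E₀ - E'_min = 245.3000 - 125.1479 = 120.1521 keV

(Intermediate values are shown rounded; full precision is carried through to the final answer.)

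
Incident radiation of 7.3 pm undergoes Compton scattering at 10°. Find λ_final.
7.3369 pm

Using the Compton scattering formula:
λ' = λ + Δλ = λ + λ_C(1 - cos θ)

Given:
- Initial wavelength λ = 7.3 pm
- Scattering angle θ = 10°
- Compton wavelength λ_C ≈ 2.4263 pm

Calculate the shift:
Δλ = 2.4263 × (1 - cos(10°))
Δλ = 2.4263 × 0.0152
Δλ = 0.0369 pm

Final wavelength:
λ' = 7.3 + 0.0369 = 7.3369 pm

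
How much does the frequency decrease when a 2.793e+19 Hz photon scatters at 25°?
5.793e+17 Hz (decrease)

Convert frequency to wavelength (c = 299792458 m/s):
λ₀ = c/f₀ = 299792458/2.793e+19 = 1.0733708e-11 m = 10.7337 pm

Calculate Compton shift:
Δλ = λ_C(1 - cos(25°)) = 0.2273 pm

Final wavelength:
λ' = λ₀ + Δλ = 10.7337 + 0.2273 = 10.9610 pm

Final frequency:
f' = c/λ' = 299792458/1.0961034e-11 = 2.7350746e+19 Hz

Frequency shift (decrease):
Δf = f₀ - f' = 2.793e+19 - 2.7350746e+19 = 5.793e+17 Hz

(Intermediate values are shown rounded; full precision is carried through to the final answer.)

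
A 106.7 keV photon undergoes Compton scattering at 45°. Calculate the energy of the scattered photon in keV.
100.5505 keV

First convert energy to wavelength:
λ = hc/E, with hc ≈ 1239.842 keV·pm (i.e. 1239.842 eV·nm)

For E = 106.7 keV = 106700 eV:
λ = 1239.842 keV·pm / 106.7 keV
λ = 11.6199 pm

Calculate the Compton shift:
Δλ = λ_C(1 - cos(45°)) = 2.4263 × 0.2929
Δλ = 0.7106 pm

Final wavelength:
λ' = 11.6199 + 0.7106 = 12.3305 pm

Final energy:
E' = hc/λ' = 1239.842 / 12.3305 = 100.5505 keV

(Intermediate values are shown rounded; full precision is carried through to the final answer.)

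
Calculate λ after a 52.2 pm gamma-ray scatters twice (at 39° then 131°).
56.7588 pm

Apply Compton shift twice:

First scattering at θ₁ = 39°:
Δλ₁ = λ_C(1 - cos(39°))
Δλ₁ = 2.4263 × 0.2229
Δλ₁ = 0.5407 pm

After first scattering:
λ₁ = 52.2 + 0.5407 = 52.7407 pm

Second scattering at θ₂ = 131°:
Δλ₂ = λ_C(1 - cos(131°))
Δλ₂ = 2.4263 × 1.6561
Δλ₂ = 4.0181 pm

Final wavelength:
λ₂ = 52.7407 + 4.0181 = 56.7588 pm

Total shift: Δλ_total = 0.5407 + 4.0181 = 4.5588 pm

(Intermediate values are shown rounded; full precision is carried through to the final answer.)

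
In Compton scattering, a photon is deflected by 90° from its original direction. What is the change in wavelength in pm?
2.4263 pm

Using the Compton scattering formula:
Δλ = λ_C(1 - cos θ)

where λ_C = h/(m_e·c) ≈ 2.4263 pm is the Compton wavelength of an electron.

For θ = 90°:
cos(90°) = 0.0000
1 - cos(90°) = 1.0000

Δλ = 2.4263 × 1.0000
Δλ = 2.4263 pm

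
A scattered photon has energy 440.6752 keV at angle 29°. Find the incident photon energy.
494.1000 keV

Convert final energy to wavelength (hc ≈ 1239.842 keV·pm):
λ' = hc/E' = 1239.842 / 440.6752 = 2.8135 pm

Calculate the Compton shift:
Δλ = λ_C(1 - cos(29°))
Δλ = 2.4263 × (1 - cos(29°))
Δλ = 0.3042 pm

Initial wavelength:
λ = λ' - Δλ = 2.8135 - 0.3042 = 2.5093 pm

Initial energy:
E = hc/λ = 1239.842 / 2.5093 = 494.1000 keV

(Intermediate values are shown rounded; full precision is carried through to the final answer.)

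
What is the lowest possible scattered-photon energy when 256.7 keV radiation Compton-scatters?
128.0492 keV (at θ = 180°)

The scattered photon has minimum energy when its wavelength is maximum, i.e., when the Compton shift Δλ = λ_C(1 − cos θ) is maximum. This occurs at θ = 180° (backscattering), giving Δλ_max = 2λ_C = 4.8526 pm.

Initial wavelength: λ₀ = hc/E₀ = 4.8299 pm
Maximum final wavelength: λ'_max = λ₀ + 2λ_C = 4.8299 + 4.8526 = 9.6825 pm
Minimum final energy: E'_min = hc/λ'_max = 128.0492 keV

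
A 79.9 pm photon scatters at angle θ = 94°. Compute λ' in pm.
82.4956 pm

Using the Compton scattering formula:
λ' = λ + Δλ = λ + λ_C(1 - cos θ)

Given:
- Initial wavelength λ = 79.9 pm
- Scattering angle θ = 94°
- Compton wavelength λ_C ≈ 2.4263 pm

Calculate the shift:
Δλ = 2.4263 × (1 - cos(94°))
Δλ = 2.4263 × 1.0698
Δλ = 2.5956 pm

Final wavelength:
λ' = 79.9 + 2.5956 = 82.4956 pm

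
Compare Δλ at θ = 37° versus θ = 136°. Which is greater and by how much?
136° produces the larger shift by a factor of 8.538

Calculate both shifts using Δλ = λ_C(1 - cos θ):

For θ₁ = 37°:
Δλ₁ = 2.4263 × (1 - cos(37°))
Δλ₁ = 2.4263 × 0.2014
Δλ₁ = 0.4886 pm

For θ₂ = 136°:
Δλ₂ = 2.4263 × (1 - cos(136°))
Δλ₂ = 2.4263 × 1.7193
Δλ₂ = 4.1717 pm

The 136° angle produces the larger shift.
Ratio: 4.1717/0.4886 = 8.538

(Intermediate values are shown rounded; full precision is carried through to the final answer.)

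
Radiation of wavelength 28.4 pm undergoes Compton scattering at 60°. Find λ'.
29.6132 pm

Using the Compton formula: λ' = λ + λ_C(1 − cos θ)

For θ = 60°, cos θ = 1/2 (exact) = 0.5000, so:
1 − cos 60° = 1 − (1/2) = 0.5000

Δλ = λ_C × 0.5000 = 2.4263 × 0.5000 = 1.2132 pm

λ' = 28.4 + 1.2132 = 29.6132 pm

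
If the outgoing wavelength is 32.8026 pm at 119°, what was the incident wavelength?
29.2000 pm

From λ' = λ + Δλ, we have λ = λ' - Δλ

First calculate the Compton shift:
Δλ = λ_C(1 - cos θ)
Δλ = 2.4263 × (1 - cos(119°))
Δλ = 2.4263 × 1.4848
Δλ = 3.6026 pm

Initial wavelength:
λ = λ' - Δλ
λ = 32.8026 - 3.6026
λ = 29.2000 pm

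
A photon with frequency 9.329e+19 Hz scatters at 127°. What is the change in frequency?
5.107e+19 Hz (decrease)

Convert frequency to wavelength (c = 299792458 m/s):
λ₀ = c/f₀ = 299792458/9.329e+19 = 3.2135541e-12 m = 3.2136 pm

Calculate Compton shift:
Δλ = λ_C(1 - cos(127°)) = 3.8865 pm

Final wavelength:
λ' = λ₀ + Δλ = 3.2136 + 3.8865 = 7.1001 pm

Final frequency:
f' = c/λ' = 299792458/7.1000542e-12 = 4.2223967e+19 Hz

Frequency shift (decrease):
Δf = f₀ - f' = 9.329e+19 - 4.2223967e+19 = 5.107e+19 Hz

(Intermediate values are shown rounded; full precision is carried through to the final answer.)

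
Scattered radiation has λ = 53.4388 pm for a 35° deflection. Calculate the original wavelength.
53.0000 pm

From λ' = λ + Δλ, we have λ = λ' - Δλ

First calculate the Compton shift:
Δλ = λ_C(1 - cos θ)
Δλ = 2.4263 × (1 - cos(35°))
Δλ = 2.4263 × 0.1808
Δλ = 0.4388 pm

Initial wavelength:
λ = λ' - Δλ
λ = 53.4388 - 0.4388
λ = 53.0000 pm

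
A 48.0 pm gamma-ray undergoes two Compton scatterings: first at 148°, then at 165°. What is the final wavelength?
57.2539 pm

Apply Compton shift twice:

First scattering at θ₁ = 148°:
Δλ₁ = λ_C(1 - cos(148°))
Δλ₁ = 2.4263 × 1.8480
Δλ₁ = 4.4839 pm

After first scattering:
λ₁ = 48.0 + 4.4839 = 52.4839 pm

Second scattering at θ₂ = 165°:
Δλ₂ = λ_C(1 - cos(165°))
Δλ₂ = 2.4263 × 1.9659
Δλ₂ = 4.7699 pm

Final wavelength:
λ₂ = 52.4839 + 4.7699 = 57.2539 pm

Total shift: Δλ_total = 4.4839 + 4.7699 = 9.2539 pm

(Intermediate values are shown rounded; full precision is carried through to the final answer.)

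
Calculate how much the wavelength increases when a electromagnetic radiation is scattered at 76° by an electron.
1.8393 pm

Using the Compton scattering formula:
Δλ = λ_C(1 - cos θ)

where λ_C = h/(m_e·c) ≈ 2.4263 pm is the Compton wavelength of an electron.

For θ = 76°:
cos(76°) = 0.2419
1 - cos(76°) = 0.7581

Δλ = 2.4263 × 0.7581
Δλ = 1.8393 pm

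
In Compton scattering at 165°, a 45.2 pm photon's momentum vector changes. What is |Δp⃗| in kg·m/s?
2.7681e-23 kg·m/s

Photon momentum magnitude is p = h/λ.

Initial momentum:
p₀ = h/λ = 6.6261e-34/4.5200e-11 = 1.4659e-23 kg·m/s

After scattering:
λ' = λ + Δλ = 45.2 + 4.7699 = 49.9699 pm
p' = h/λ' = 6.6261e-34/4.9970e-11 = 1.3260e-23 kg·m/s

Momentum is a vector; the scattered photon's direction makes angle θ = 165° with the incident direction. The magnitude of the vector change Δp⃗ = p⃗₀ − p⃗' is found from the law of cosines:
|Δp⃗|² = p₀² + p'² − 2p₀p'cos θ
|Δp⃗|² = (1.4659e-23)² + (1.3260e-23)² − 2·1.4659e-23·1.3260e-23·cos(165°)
|Δp⃗| = 2.7681e-23 kg·m/s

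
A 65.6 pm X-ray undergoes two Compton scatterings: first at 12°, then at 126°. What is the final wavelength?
69.5055 pm

Apply Compton shift twice:

First scattering at θ₁ = 12°:
Δλ₁ = λ_C(1 - cos(12°))
Δλ₁ = 2.4263 × 0.0219
Δλ₁ = 0.0530 pm

After first scattering:
λ₁ = 65.6 + 0.0530 = 65.6530 pm

Second scattering at θ₂ = 126°:
Δλ₂ = λ_C(1 - cos(126°))
Δλ₂ = 2.4263 × 1.5878
Δλ₂ = 3.8525 pm

Final wavelength:
λ₂ = 65.6530 + 3.8525 = 69.5055 pm

Total shift: Δλ_total = 0.0530 + 3.8525 = 3.9055 pm

(Intermediate values are shown rounded; full precision is carried through to the final answer.)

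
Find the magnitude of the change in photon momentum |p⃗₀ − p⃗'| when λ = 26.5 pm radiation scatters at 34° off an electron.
1.4513e-23 kg·m/s

Photon momentum magnitude is p = h/λ.

Initial momentum:
p₀ = h/λ = 6.6261e-34/2.6500e-11 = 2.5004e-23 kg·m/s

After scattering:
λ' = λ + Δλ = 26.5 + 0.4148 = 26.9148 pm
p' = h/λ' = 6.6261e-34/2.6915e-11 = 2.4619e-23 kg·m/s

Momentum is a vector; the scattered photon's direction makes angle θ = 34° with the incident direction. The magnitude of the vector change Δp⃗ = p⃗₀ − p⃗' is found from the law of cosines:
|Δp⃗|² = p₀² + p'² − 2p₀p'cos θ
|Δp⃗|² = (2.5004e-23)² + (2.4619e-23)² − 2·2.5004e-23·2.4619e-23·cos(34°)
|Δp⃗| = 1.4513e-23 kg·m/s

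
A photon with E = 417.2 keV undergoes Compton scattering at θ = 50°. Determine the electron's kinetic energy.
94.2004 keV

By energy conservation: K_e = E_initial - E_final

First find the scattered photon energy:
Initial wavelength: λ = hc/E = 2.9718 pm
Compton shift: Δλ = λ_C(1 - cos(50°)) = 0.8667 pm
Final wavelength: λ' = 2.9718 + 0.8667 = 3.8385 pm
Final photon energy: E' = hc/λ' = 322.9996 keV

Electron kinetic energy:
K_e = E - E' = 417.2000 - 322.9996 = 94.2004 keV

(Intermediate values are shown rounded; full precision is carried through to the final answer.)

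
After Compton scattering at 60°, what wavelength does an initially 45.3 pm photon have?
46.5132 pm

Using the Compton formula: λ' = λ + λ_C(1 − cos θ)

For θ = 60°, cos θ = 1/2 (exact) = 0.5000, so:
1 − cos 60° = 1 − (1/2) = 0.5000

Δλ = λ_C × 0.5000 = 2.4263 × 0.5000 = 1.2132 pm

λ' = 45.3 + 1.2132 = 46.5132 pm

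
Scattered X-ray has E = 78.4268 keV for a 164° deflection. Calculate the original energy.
112.2001 keV

Convert final energy to wavelength (hc ≈ 1239.842 keV·pm):
λ' = hc/E' = 1239.842 / 78.4268 = 15.8089 pm

Calculate the Compton shift:
Δλ = λ_C(1 - cos(164°))
Δλ = 2.4263 × (1 - cos(164°))
Δλ = 4.7586 pm

Initial wavelength:
λ = λ' - Δλ = 15.8089 - 4.7586 = 11.0503 pm

Initial energy:
E = hc/λ = 1239.842 / 11.0503 = 112.2001 keV

(Intermediate values are shown rounded; full precision is carried through to the final answer.)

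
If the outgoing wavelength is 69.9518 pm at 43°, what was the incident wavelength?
69.3000 pm

From λ' = λ + Δλ, we have λ = λ' - Δλ

First calculate the Compton shift:
Δλ = λ_C(1 - cos θ)
Δλ = 2.4263 × (1 - cos(43°))
Δλ = 2.4263 × 0.2686
Δλ = 0.6518 pm

Initial wavelength:
λ = λ' - Δλ
λ = 69.9518 - 0.6518
λ = 69.3000 pm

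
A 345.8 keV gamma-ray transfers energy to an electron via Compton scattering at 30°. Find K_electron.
28.7450 keV

By energy conservation: K_e = E_initial - E_final

First find the scattered photon energy:
Initial wavelength: λ = hc/E = 3.5854 pm
Compton shift: Δλ = λ_C(1 - cos(30°)) = 0.3251 pm
Final wavelength: λ' = 3.5854 + 0.3251 = 3.9105 pm
Final photon energy: E' = hc/λ' = 317.0550 keV

Electron kinetic energy:
K_e = E - E' = 345.8000 - 317.0550 = 28.7450 keV

(Intermediate values are shown rounded; full precision is carried through to the final answer.)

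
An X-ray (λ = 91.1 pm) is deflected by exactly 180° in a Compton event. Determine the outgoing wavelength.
95.9526 pm

Using the Compton formula: λ' = λ + λ_C(1 − cos θ)

For θ = 180°, cos θ = -1 (exact) = -1.0000, so:
1 − cos 180° = 1 − (-1) = 2.0000

Δλ = λ_C × 2.0000 = 2.4263 × 2.0000 = 4.8526 pm

λ' = 91.1 + 4.8526 = 95.9526 pm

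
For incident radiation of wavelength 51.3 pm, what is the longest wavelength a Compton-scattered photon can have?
56.1526 pm (at θ = 180°)

The Compton shift is Δλ = λ_C(1 − cos θ).

Since cos θ ranges from −1 to 1, the factor (1 − cos θ) ranges from 0 to 2; the maximum shift occurs at θ = 180° (backscattering):
Δλ_max = 2λ_C = 2 × 2.4263 pm = 4.8526 pm

Maximum scattered wavelength:
λ'_max = λ₀ + Δλ_max = 51.3 + 4.8526 = 56.1526 pm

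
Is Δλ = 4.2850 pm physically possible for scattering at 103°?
No, inconsistent

Calculate the expected shift for θ = 103°:

Δλ_expected = λ_C(1 - cos(103°))
Δλ_expected = 2.4263 × (1 - cos(103°))
Δλ_expected = 2.4263 × 1.2250
Δλ_expected = 2.9721 pm

Given shift: 4.2850 pm
Expected shift: 2.9721 pm
Difference: 1.3129 pm

The values do not match. The given shift corresponds to θ ≈ 140.0°, not 103°.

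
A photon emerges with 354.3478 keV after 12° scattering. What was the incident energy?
359.8000 keV

Convert final energy to wavelength (hc ≈ 1239.842 keV·pm):
λ' = hc/E' = 1239.842 / 354.3478 = 3.4989 pm

Calculate the Compton shift:
Δλ = λ_C(1 - cos(12°))
Δλ = 2.4263 × (1 - cos(12°))
Δλ = 0.0530 pm

Initial wavelength:
λ = λ' - Δλ = 3.4989 - 0.0530 = 3.4459 pm

Initial energy:
E = hc/λ = 1239.842 / 3.4459 = 359.8000 keV

(Intermediate values are shown rounded; full precision is carried through to the final answer.)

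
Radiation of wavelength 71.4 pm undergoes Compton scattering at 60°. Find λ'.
72.6132 pm

Using the Compton formula: λ' = λ + λ_C(1 − cos θ)

For θ = 60°, cos θ = 1/2 (exact) = 0.5000, so:
1 − cos 60° = 1 − (1/2) = 0.5000

Δλ = λ_C × 0.5000 = 2.4263 × 0.5000 = 1.2132 pm

λ' = 71.4 + 1.2132 = 72.6132 pm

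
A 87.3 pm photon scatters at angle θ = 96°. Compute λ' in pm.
89.9799 pm

Using the Compton scattering formula:
λ' = λ + Δλ = λ + λ_C(1 - cos θ)

Given:
- Initial wavelength λ = 87.3 pm
- Scattering angle θ = 96°
- Compton wavelength λ_C ≈ 2.4263 pm

Calculate the shift:
Δλ = 2.4263 × (1 - cos(96°))
Δλ = 2.4263 × 1.1045
Δλ = 2.6799 pm

Final wavelength:
λ' = 87.3 + 2.6799 = 89.9799 pm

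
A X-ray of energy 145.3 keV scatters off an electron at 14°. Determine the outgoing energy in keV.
144.0830 keV

First convert energy to wavelength:
λ = hc/E, with hc ≈ 1239.842 keV·pm (i.e. 1239.842 eV·nm)

For E = 145.3 keV = 145300 eV:
λ = 1239.842 keV·pm / 145.3 keV
λ = 8.5330 pm

Calculate the Compton shift:
Δλ = λ_C(1 - cos(14°)) = 2.4263 × 0.0297
Δλ = 0.0721 pm

Final wavelength:
λ' = 8.5330 + 0.0721 = 8.6051 pm

Final energy:
E' = hc/λ' = 1239.842 / 8.6051 = 144.0830 keV

(Intermediate values are shown rounded; full precision is carried through to the final answer.)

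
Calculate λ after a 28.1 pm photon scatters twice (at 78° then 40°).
30.5895 pm

Apply Compton shift twice:

First scattering at θ₁ = 78°:
Δλ₁ = λ_C(1 - cos(78°))
Δλ₁ = 2.4263 × 0.7921
Δλ₁ = 1.9219 pm

After first scattering:
λ₁ = 28.1 + 1.9219 = 30.0219 pm

Second scattering at θ₂ = 40°:
Δλ₂ = λ_C(1 - cos(40°))
Δλ₂ = 2.4263 × 0.2340
Δλ₂ = 0.5676 pm

Final wavelength:
λ₂ = 30.0219 + 0.5676 = 30.5895 pm

Total shift: Δλ_total = 1.9219 + 0.5676 = 2.4895 pm

(Intermediate values are shown rounded; full precision is carried through to the final answer.)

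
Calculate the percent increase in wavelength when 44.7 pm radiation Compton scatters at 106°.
6.9241%

Calculate the Compton shift:
Δλ = λ_C(1 - cos(106°))
Δλ = 2.4263 × (1 - cos(106°))
Δλ = 2.4263 × 1.2756
Δλ = 3.0951 pm

Percentage change:
(Δλ/λ₀) × 100 = (3.0951/44.7) × 100
= 6.9241%

(Intermediate values are shown rounded; full precision is carried through to the final answer.)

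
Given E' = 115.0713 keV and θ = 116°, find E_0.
170.2000 keV

Convert final energy to wavelength (hc ≈ 1239.842 keV·pm):
λ' = hc/E' = 1239.842 / 115.0713 = 10.7746 pm

Calculate the Compton shift:
Δλ = λ_C(1 - cos(116°))
Δλ = 2.4263 × (1 - cos(116°))
Δλ = 3.4899 pm

Initial wavelength:
λ = λ' - Δλ = 10.7746 - 3.4899 = 7.2846 pm

Initial energy:
E = hc/λ = 1239.842 / 7.2846 = 170.2000 keV

(Intermediate values are shown rounded; full precision is carried through to the final answer.)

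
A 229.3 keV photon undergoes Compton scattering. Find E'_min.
120.8459 keV (at θ = 180°)

The scattered photon has minimum energy when its wavelength is maximum, i.e., when the Compton shift Δλ = λ_C(1 − cos θ) is maximum. This occurs at θ = 180° (backscattering), giving Δλ_max = 2λ_C = 4.8526 pm.

Initial wavelength: λ₀ = hc/E₀ = 5.4071 pm
Maximum final wavelength: λ'_max = λ₀ + 2λ_C = 5.4071 + 4.8526 = 10.2597 pm
Minimum final energy: E'_min = hc/λ'_max = 120.8459 keV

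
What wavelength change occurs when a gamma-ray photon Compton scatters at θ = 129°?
3.9532 pm

Using the Compton scattering formula:
Δλ = λ_C(1 - cos θ)

where λ_C = h/(m_e·c) ≈ 2.4263 pm is the Compton wavelength of an electron.

For θ = 129°:
cos(129°) = -0.6293
1 - cos(129°) = 1.6293

Δλ = 2.4263 × 1.6293
Δλ = 3.9532 pm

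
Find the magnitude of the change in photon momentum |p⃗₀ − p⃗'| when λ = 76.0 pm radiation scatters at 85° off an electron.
1.1615e-23 kg·m/s

Photon momentum magnitude is p = h/λ.

Initial momentum:
p₀ = h/λ = 6.6261e-34/7.6000e-11 = 8.7185e-24 kg·m/s

After scattering:
λ' = λ + Δλ = 76.0 + 2.2148 = 78.2148 pm
p' = h/λ' = 6.6261e-34/7.8215e-11 = 8.4716e-24 kg·m/s

Momentum is a vector; the scattered photon's direction makes angle θ = 85° with the incident direction. The magnitude of the vector change Δp⃗ = p⃗₀ − p⃗' is found from the law of cosines:
|Δp⃗|² = p₀² + p'² − 2p₀p'cos θ
|Δp⃗|² = (8.7185e-24)² + (8.4716e-24)² − 2·8.7185e-24·8.4716e-24·cos(85°)
|Δp⃗| = 1.1615e-23 kg·m/s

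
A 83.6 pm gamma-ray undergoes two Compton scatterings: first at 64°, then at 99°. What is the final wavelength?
87.7686 pm

Apply Compton shift twice:

First scattering at θ₁ = 64°:
Δλ₁ = λ_C(1 - cos(64°))
Δλ₁ = 2.4263 × 0.5616
Δλ₁ = 1.3627 pm

After first scattering:
λ₁ = 83.6 + 1.3627 = 84.9627 pm

Second scattering at θ₂ = 99°:
Δλ₂ = λ_C(1 - cos(99°))
Δλ₂ = 2.4263 × 1.1564
Δλ₂ = 2.8059 pm

Final wavelength:
λ₂ = 84.9627 + 2.8059 = 87.7686 pm

Total shift: Δλ_total = 1.3627 + 2.8059 = 4.1686 pm

(Intermediate values are shown rounded; full precision is carried through to the final answer.)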